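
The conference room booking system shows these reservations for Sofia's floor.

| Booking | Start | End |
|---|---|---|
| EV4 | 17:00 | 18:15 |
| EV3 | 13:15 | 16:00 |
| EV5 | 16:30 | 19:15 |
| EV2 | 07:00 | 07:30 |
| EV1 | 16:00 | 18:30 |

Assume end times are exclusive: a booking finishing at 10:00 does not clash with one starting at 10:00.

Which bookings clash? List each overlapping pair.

EV1 & EV4, EV1 & EV5, EV4 & EV5

Check each pair: they overlap iff neither finishes before the other starts.
Sorted by start: EV2, EV3, EV1, EV5, EV4.
EV3 starts after EV2 ends; EV2 is clear from here.
EV1 starts exactly when EV3 ends (back-to-back, no overlap); EV3 is clear from here.
EV5 starts before EV1 ends → EV1 and EV5 overlap.
EV4 starts before EV1 ends → EV1 and EV4 overlap.
EV4 starts before EV5 ends → EV5 and EV4 overlap.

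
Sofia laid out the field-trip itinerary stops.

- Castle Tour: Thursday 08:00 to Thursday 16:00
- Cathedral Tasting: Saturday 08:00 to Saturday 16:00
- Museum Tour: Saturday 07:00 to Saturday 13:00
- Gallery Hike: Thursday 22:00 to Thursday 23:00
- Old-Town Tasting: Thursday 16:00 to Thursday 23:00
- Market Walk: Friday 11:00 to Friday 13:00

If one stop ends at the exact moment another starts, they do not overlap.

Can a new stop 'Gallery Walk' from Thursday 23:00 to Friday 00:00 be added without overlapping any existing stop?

Yes — the slot is free

Castle Tour: ends Thursday 16:00 at or before Gallery Walk starts Thursday 23:00 → clear.
Old-Town Tasting: ends Thursday 23:00 at or before Gallery Walk starts Thursday 23:00 → clear.
Gallery Hike: ends Thursday 23:00 at or before Gallery Walk starts Thursday 23:00 → clear.
Market Walk: starts Friday 11:00 at or after Gallery Walk ends Friday 00:00 → clear.
Museum Tour: starts Saturday 07:00 at or after Gallery Walk ends Friday 00:00 → clear.
Cathedral Tasting: starts Saturday 08:00 at or after Gallery Walk ends Friday 00:00 → clear.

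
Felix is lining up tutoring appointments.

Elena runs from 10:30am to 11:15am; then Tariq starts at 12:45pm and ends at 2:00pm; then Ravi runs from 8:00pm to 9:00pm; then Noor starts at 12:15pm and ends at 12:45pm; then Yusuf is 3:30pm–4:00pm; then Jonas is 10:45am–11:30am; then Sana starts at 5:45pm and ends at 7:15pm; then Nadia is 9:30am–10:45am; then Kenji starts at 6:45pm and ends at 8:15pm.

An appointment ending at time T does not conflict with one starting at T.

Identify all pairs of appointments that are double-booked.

Sorted by start: Nadia, Elena, Jonas, Noor, Tariq, Yusuf, Sana, Kenji, Ravi.
Elena starts before Nadia ends → Nadia and Elena overlap.
Jonas starts exactly when Nadia ends (back-to-back, no overlap), so Nadia has no further overlaps.
Jonas starts before Elena ends → Elena and Jonas overlap.
Noor starts after Elena ends, so Elena has no further overlaps.
Noor starts after Jonas ends, so Jonas has no further overlaps.
Tariq starts exactly when Noor ends (back-to-back, no overlap), so Noor has no further overlaps.
Yusuf starts after Tariq ends, so Tariq has no further overlaps.
Sana starts after Yusuf ends, so Yusuf has no further overlaps.
Kenji starts before Sana ends → Sana and Kenji overlap.
Ravi starts after Sana ends.
Ravi starts before Kenji ends → Kenji and Ravi overlap.

Elena & Jonas, Elena & Nadia, Kenji & Ravi, Kenji & Sana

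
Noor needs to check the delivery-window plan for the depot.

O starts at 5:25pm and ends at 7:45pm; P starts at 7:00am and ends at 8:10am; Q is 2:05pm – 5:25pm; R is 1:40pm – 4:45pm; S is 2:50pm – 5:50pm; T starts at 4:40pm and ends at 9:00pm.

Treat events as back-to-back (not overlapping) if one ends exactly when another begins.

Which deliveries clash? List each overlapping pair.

O & S, O & T, Q & R, Q & S, Q & T, R & S, R & T, S & T

Sorted by start: P, R, Q, S, T, O.
R starts after P ends, so P has no further overlaps.
Q starts before R ends → R and Q overlap.
S starts before R ends → R and S overlap.
T starts before R ends → R and T overlap.
O starts after R ends.
S starts before Q ends → Q and S overlap.
T starts before Q ends → Q and T overlap.
O starts exactly when Q ends (back-to-back, no overlap).
T starts before S ends → S and T overlap.
O starts before S ends → S and O overlap.
O starts before T ends → T and O overlap.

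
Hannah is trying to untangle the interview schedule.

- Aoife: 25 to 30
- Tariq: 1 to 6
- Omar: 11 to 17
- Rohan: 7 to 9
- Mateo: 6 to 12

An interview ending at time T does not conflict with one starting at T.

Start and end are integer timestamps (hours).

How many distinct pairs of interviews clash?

2

Sorted by start: Tariq, Mateo, Rohan, Omar, Aoife.
Mateo starts exactly when Tariq ends (back-to-back, no overlap), so nothing later overlaps Tariq either.
Rohan starts before Mateo ends → Mateo and Rohan overlap.
Omar starts before Mateo ends → Mateo and Omar overlap.
Aoife starts after Mateo ends.
Omar starts after Rohan ends, so nothing later overlaps Rohan either.
Aoife starts after Omar ends.
Overlapping pairs: Mateo & Omar, Mateo & Rohan — 2 in total.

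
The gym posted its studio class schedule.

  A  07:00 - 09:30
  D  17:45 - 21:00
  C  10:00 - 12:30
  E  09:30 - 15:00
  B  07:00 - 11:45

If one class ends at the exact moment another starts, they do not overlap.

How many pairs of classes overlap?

4

Sorted by start: A, B, E, C, D.
B starts before A ends → A and B overlap.
E starts exactly when A ends (back-to-back, no overlap); A is clear from here.
E starts before B ends → B and E overlap.
C starts before B ends → B and C overlap.
D starts after B ends.
C starts before E ends → E and C overlap.
D starts after E ends.
D starts after C ends.
Overlapping pairs: A & B, B & C, B & E, C & E — 4 in total.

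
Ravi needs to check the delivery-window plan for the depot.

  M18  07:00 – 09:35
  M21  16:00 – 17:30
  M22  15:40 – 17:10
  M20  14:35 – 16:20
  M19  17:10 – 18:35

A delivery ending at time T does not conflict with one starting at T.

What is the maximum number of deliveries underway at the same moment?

3

Walk through starts and ends in time order (an end at T is processed before a start at T):
07:00 start M18 → 1
09:35 end M18 → 0
14:35 start M20 → 1
15:40 start M22 → 2
16:00 start M21 → 3
16:20 end M20 → 2
17:10 end M22 → 1
17:10 start M19 → 2
17:30 end M21 → 1
18:35 end M19 → 0
Peak is 3, at 16:00 (M20, M21, M22).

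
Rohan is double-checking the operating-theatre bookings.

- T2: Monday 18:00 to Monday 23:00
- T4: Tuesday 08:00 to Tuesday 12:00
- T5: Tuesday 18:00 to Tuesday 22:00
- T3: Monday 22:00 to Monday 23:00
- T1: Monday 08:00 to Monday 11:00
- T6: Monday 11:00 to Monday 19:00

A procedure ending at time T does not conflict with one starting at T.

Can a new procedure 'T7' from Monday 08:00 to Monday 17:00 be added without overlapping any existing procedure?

No — it overlaps T1, T6

T1: starts Monday 08:00 before T7 ends Monday 17:00, and ends Monday 11:00 after T7 starts Monday 08:00 → overlap.
T6: starts Monday 11:00 before T7 ends Monday 17:00, and ends Monday 19:00 after T7 starts Monday 08:00 → overlap.
T2: starts Monday 18:00 at or after T7 ends Monday 17:00 → clear.
T3: starts Monday 22:00 at or after T7 ends Monday 17:00 → clear.
T4: starts Tuesday 08:00 at or after T7 ends Monday 17:00 → clear.
T5: starts Tuesday 18:00 at or after T7 ends Monday 17:00 → clear.
T7 overlaps T1, T6.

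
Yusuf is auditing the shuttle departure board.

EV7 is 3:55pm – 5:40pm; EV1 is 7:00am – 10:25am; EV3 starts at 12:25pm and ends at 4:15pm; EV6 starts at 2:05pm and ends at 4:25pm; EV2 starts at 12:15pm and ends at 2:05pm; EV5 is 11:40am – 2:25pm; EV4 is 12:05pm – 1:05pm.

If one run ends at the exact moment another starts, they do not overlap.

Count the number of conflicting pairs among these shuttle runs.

Sorted by start: EV1, EV5, EV4, EV2, EV3, EV6, EV7.
EV5 starts after EV1 ends, so EV1 has no further overlaps.
EV4 starts before EV5 ends → EV5 and EV4 overlap.
EV2 starts before EV5 ends → EV5 and EV2 overlap.
EV3 starts before EV5 ends → EV5 and EV3 overlap.
EV6 starts before EV5 ends → EV5 and EV6 overlap.
EV7 starts after EV5 ends.
EV2 starts before EV4 ends → EV4 and EV2 overlap.
EV3 starts before EV4 ends → EV4 and EV3 overlap.
EV6 starts after EV4 ends, so EV4 has no further overlaps.
EV3 starts before EV2 ends → EV2 and EV3 overlap.
EV6 starts exactly when EV2 ends (back-to-back, no overlap), so EV2 has no further overlaps.
EV6 starts before EV3 ends → EV3 and EV6 overlap.
EV7 starts before EV3 ends → EV3 and EV7 overlap.
EV7 starts before EV6 ends → EV6 and EV7 overlap.
Overlapping pairs: EV2 & EV3, EV2 & EV4, EV2 & EV5, EV3 & EV4, EV3 & EV5, EV3 & EV6, EV3 & EV7, EV4 & EV5, EV5 & EV6, EV6 & EV7 — 10 in total.

10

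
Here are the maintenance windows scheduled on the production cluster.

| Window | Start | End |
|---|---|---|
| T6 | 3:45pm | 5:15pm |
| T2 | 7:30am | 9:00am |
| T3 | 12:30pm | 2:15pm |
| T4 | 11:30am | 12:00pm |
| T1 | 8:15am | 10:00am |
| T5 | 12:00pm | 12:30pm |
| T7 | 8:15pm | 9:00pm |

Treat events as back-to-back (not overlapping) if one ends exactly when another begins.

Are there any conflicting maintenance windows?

Yes

Sorted by start: T2, T1, T4, T5, T3, T6, T7.
T1 starts before T2 ends → T2 and T1 overlap.
That's a conflict, so the schedule is not conflict-free.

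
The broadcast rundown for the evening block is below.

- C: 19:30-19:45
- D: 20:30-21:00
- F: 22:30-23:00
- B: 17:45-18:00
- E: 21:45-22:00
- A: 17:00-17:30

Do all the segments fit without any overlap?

Check each pair: they overlap iff neither finishes before the other starts.
Sorted by start: A, B, C, D, E, F.
B starts after A ends; A is clear from here.
C starts after B ends; B is clear from here.
D starts after C ends; C is clear from here.
E starts after D ends; D is clear from here.
F starts after E ends.
Every pair is clear; the schedule has no overlaps.

Yes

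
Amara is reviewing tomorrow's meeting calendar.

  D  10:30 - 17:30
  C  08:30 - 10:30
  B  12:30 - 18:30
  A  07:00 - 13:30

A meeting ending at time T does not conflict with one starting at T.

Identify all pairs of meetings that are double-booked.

Check each pair: they overlap iff neither finishes before the other starts.
Sorted by start: A, C, D, B.
C starts before A ends → A and C overlap.
D starts before A ends → A and D overlap.
B starts before A ends → A and B overlap.
D starts exactly when C ends (back-to-back, no overlap) — done with C.
B starts before D ends → D and B overlap.

A & B, A & C, A & D, B & D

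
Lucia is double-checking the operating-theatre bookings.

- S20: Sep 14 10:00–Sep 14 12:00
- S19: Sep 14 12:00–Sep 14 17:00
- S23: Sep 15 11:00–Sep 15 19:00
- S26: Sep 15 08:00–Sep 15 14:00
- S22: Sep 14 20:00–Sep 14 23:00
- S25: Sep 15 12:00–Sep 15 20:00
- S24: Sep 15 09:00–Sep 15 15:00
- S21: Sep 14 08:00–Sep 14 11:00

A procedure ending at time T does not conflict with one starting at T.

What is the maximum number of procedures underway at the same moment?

Walk through starts and ends in time order (an end at T is processed before a start at T):
Sep 14 08:00 start S21 → 1
Sep 14 10:00 start S20 → 2
Sep 14 11:00 end S21 → 1
Sep 14 12:00 end S20 → 0
Sep 14 12:00 start S19 → 1
Sep 14 17:00 end S19 → 0
Sep 14 20:00 start S22 → 1
Sep 14 23:00 end S22 → 0
Sep 15 08:00 start S26 → 1
Sep 15 09:00 start S24 → 2
Sep 15 11:00 start S23 → 3
Sep 15 12:00 start S25 → 4
Sep 15 14:00 end S26 → 3
Sep 15 15:00 end S24 → 2
Sep 15 19:00 end S23 → 1
Sep 15 20:00 end S25 → 0
Peak is 4, at Sep 15 12:00 (S23, S24, S25, S26).

4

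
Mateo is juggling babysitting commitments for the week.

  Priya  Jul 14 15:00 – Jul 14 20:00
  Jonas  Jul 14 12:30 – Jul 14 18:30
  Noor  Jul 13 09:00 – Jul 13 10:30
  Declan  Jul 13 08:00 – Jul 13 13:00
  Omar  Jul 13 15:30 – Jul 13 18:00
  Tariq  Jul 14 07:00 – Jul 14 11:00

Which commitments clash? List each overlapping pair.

Check each pair: they overlap iff neither finishes before the other starts.
Sorted by start: Declan, Noor, Omar, Tariq, Jonas, Priya.
Noor starts before Declan ends → Declan and Noor overlap.
Omar starts after Declan ends — done with Declan.
Omar starts after Noor ends — done with Noor.
Tariq starts after Omar ends — done with Omar.
Jonas starts after Tariq ends — done with Tariq.
Priya starts before Jonas ends → Jonas and Priya overlap.

Declan & Noor, Jonas & Priya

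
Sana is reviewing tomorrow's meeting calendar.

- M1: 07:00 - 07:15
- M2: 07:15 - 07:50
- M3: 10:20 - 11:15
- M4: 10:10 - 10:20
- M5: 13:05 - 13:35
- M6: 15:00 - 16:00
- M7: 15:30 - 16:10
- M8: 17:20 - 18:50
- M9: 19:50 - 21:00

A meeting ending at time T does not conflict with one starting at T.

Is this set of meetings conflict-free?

Two intervals overlap when each starts before the other ends.
Sorted by start: M1, M2, M4, M3, M5, M6, M7, M8, M9.
M2 starts exactly when M1 ends (back-to-back, no overlap); M1 is clear from here.
M4 starts after M2 ends; M2 is clear from here.
M3 starts exactly when M4 ends (back-to-back, no overlap); M4 is clear from here.
M5 starts after M3 ends; M3 is clear from here.
M6 starts after M5 ends; M5 is clear from here.
M7 starts before M6 ends → M6 and M7 overlap.
That's a conflict, so the schedule is not conflict-free.

No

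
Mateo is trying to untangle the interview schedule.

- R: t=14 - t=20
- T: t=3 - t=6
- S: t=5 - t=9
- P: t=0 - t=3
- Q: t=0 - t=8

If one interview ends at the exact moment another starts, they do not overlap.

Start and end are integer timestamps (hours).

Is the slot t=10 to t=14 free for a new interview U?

Yes — the slot is free

P: ends t=3 at or before U starts t=10 → clear.
Q: ends t=8 at or before U starts t=10 → clear.
T: ends t=6 at or before U starts t=10 → clear.
S: ends t=9 at or before U starts t=10 → clear.
R: starts t=14 at or after U ends t=14 → clear.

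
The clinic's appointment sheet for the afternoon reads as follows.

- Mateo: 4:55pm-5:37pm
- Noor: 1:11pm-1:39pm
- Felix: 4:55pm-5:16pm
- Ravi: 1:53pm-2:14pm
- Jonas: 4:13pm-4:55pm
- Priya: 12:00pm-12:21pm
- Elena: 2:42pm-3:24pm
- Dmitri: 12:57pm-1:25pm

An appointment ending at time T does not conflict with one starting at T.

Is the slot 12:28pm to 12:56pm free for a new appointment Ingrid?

Yes — the slot is free

Priya: ends 12:21pm at or before Ingrid starts 12:28pm → clear.
Dmitri: starts 12:57pm at or after Ingrid ends 12:56pm → clear.
Noor: starts 1:11pm at or after Ingrid ends 12:56pm → clear.
Ravi: starts 1:53pm at or after Ingrid ends 12:56pm → clear.
Elena: starts 2:42pm at or after Ingrid ends 12:56pm → clear.
Jonas: starts 4:13pm at or after Ingrid ends 12:56pm → clear.
Mateo: starts 4:55pm at or after Ingrid ends 12:56pm → clear.
Felix: starts 4:55pm at or after Ingrid ends 12:56pm → clear.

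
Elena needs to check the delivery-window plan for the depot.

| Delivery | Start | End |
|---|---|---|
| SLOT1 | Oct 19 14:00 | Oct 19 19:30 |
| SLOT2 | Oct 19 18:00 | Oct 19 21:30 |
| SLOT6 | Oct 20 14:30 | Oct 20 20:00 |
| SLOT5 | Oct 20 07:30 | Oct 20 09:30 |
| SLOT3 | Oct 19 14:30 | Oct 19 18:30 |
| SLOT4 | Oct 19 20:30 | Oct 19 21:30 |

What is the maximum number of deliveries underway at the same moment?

3

Walk through starts and ends in time order (an end at T is processed before a start at T):
Oct 19 14:00 start SLOT1 → 1
Oct 19 14:30 start SLOT3 → 2
Oct 19 18:00 start SLOT2 → 3
Oct 19 18:30 end SLOT3 → 2
Oct 19 19:30 end SLOT1 → 1
Oct 19 20:30 start SLOT4 → 2
Oct 19 21:30 end SLOT2 → 1
Oct 19 21:30 end SLOT4 → 0
Oct 20 07:30 start SLOT5 → 1
Oct 20 09:30 end SLOT5 → 0
Oct 20 14:30 start SLOT6 → 1
Oct 20 20:00 end SLOT6 → 0
Peak is 3, at Oct 19 18:00 (SLOT1, SLOT2, SLOT3).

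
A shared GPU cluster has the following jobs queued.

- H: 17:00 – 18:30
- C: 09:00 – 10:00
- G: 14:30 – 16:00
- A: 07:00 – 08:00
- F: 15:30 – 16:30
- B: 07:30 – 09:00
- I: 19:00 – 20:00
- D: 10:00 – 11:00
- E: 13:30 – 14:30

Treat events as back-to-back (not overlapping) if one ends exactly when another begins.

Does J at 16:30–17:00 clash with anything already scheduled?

No — it doesn't clash with anything

A: ends 08:00 at or before J starts 16:30 → clear.
B: ends 09:00 at or before J starts 16:30 → clear.
C: ends 10:00 at or before J starts 16:30 → clear.
D: ends 11:00 at or before J starts 16:30 → clear.
E: ends 14:30 at or before J starts 16:30 → clear.
G: ends 16:00 at or before J starts 16:30 → clear.
F: ends 16:30 at or before J starts 16:30 → clear.
H: starts 17:00 at or after J ends 17:00 → clear.
I: starts 19:00 at or after J ends 17:00 → clear.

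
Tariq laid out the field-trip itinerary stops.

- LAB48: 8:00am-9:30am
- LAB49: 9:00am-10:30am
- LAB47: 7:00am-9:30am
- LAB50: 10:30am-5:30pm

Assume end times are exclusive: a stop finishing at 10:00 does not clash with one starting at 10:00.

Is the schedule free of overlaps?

No

Sorted by start: LAB47, LAB48, LAB49, LAB50.
LAB48 starts before LAB47 ends → LAB47 and LAB48 overlap.
That's a conflict, so the schedule is not conflict-free.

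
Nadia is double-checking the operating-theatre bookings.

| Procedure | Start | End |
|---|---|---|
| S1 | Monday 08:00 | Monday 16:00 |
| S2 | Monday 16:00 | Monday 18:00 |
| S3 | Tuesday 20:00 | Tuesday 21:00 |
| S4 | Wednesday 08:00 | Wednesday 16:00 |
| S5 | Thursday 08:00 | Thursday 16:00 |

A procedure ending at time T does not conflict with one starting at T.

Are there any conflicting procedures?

Sorted by start: S1, S2, S3, S4, S5.
S2 starts exactly when S1 ends (back-to-back, no overlap) — done with S1.
S3 starts after S2 ends — done with S2.
S4 starts after S3 ends — done with S3.
S5 starts after S4 ends.
Every pair is clear; the schedule has no overlaps.

No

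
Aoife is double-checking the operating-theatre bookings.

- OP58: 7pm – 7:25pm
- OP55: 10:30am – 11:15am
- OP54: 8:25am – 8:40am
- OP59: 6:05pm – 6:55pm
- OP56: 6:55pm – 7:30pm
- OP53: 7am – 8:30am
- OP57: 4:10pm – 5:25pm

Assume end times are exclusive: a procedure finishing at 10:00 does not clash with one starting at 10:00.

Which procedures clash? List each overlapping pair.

Sorted by start: OP53, OP54, OP55, OP57, OP59, OP56, OP58.
OP54 starts before OP53 ends → OP53 and OP54 overlap.
OP55 starts after OP53 ends, so OP53 has no further overlaps.
OP55 starts after OP54 ends, so OP54 has no further overlaps.
OP57 starts after OP55 ends, so OP55 has no further overlaps.
OP59 starts after OP57 ends, so OP57 has no further overlaps.
OP56 starts exactly when OP59 ends (back-to-back, no overlap), so OP59 has no further overlaps.
OP58 starts before OP56 ends → OP56 and OP58 overlap.

OP53 & OP54, OP56 & OP58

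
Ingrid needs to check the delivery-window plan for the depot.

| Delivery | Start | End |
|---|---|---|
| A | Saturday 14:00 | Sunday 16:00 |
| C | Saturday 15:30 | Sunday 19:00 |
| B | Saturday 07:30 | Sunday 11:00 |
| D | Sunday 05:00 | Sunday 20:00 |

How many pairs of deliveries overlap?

Check each pair: they overlap iff neither finishes before the other starts.
Sorted by start: B, A, C, D.
A starts before B ends → B and A overlap.
C starts before B ends → B and C overlap.
D starts before B ends → B and D overlap.
C starts before A ends → A and C overlap.
D starts before A ends → A and D overlap.
D starts before C ends → C and D overlap.
Overlapping pairs: A & B, A & C, A & D, B & C, B & D, C & D — 6 in total.

6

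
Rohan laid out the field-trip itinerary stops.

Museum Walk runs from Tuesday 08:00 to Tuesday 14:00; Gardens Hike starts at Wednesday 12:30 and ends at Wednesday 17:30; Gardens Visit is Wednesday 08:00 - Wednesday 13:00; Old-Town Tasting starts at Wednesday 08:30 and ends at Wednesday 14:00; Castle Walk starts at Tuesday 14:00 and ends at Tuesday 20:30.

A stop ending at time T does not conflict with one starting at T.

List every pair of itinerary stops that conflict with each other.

Gardens Hike & Gardens Visit, Gardens Hike & Old-Town Tasting, Gardens Visit & Old-Town Tasting

Sorted by start: Museum Walk, Castle Walk, Gardens Visit, Old-Town Tasting, Gardens Hike.
Castle Walk starts exactly when Museum Walk ends (back-to-back, no overlap), so Museum Walk has no further overlaps.
Gardens Visit starts after Castle Walk ends, so Castle Walk has no further overlaps.
Old-Town Tasting starts before Gardens Visit ends → Gardens Visit and Old-Town Tasting overlap.
Gardens Hike starts before Gardens Visit ends → Gardens Visit and Gardens Hike overlap.
Gardens Hike starts before Old-Town Tasting ends → Old-Town Tasting and Gardens Hike overlap.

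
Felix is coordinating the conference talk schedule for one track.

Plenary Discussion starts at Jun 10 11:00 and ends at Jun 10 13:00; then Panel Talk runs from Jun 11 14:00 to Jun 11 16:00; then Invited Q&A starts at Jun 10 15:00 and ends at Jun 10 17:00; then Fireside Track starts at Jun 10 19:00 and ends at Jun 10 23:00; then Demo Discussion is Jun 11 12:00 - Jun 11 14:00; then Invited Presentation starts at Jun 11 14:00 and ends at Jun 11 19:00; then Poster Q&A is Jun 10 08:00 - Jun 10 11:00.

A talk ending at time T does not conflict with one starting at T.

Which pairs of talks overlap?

Sorted by start: Poster Q&A, Plenary Discussion, Invited Q&A, Fireside Track, Demo Discussion, Panel Talk, Invited Presentation.
Plenary Discussion starts exactly when Poster Q&A ends (back-to-back, no overlap) — done with Poster Q&A.
Invited Q&A starts after Plenary Discussion ends — done with Plenary Discussion.
Fireside Track starts after Invited Q&A ends — done with Invited Q&A.
Demo Discussion starts after Fireside Track ends — done with Fireside Track.
Panel Talk starts exactly when Demo Discussion ends (back-to-back, no overlap) — done with Demo Discussion.
Invited Presentation starts before Panel Talk ends → Panel Talk and Invited Presentation overlap.

Invited Presentation & Panel Talk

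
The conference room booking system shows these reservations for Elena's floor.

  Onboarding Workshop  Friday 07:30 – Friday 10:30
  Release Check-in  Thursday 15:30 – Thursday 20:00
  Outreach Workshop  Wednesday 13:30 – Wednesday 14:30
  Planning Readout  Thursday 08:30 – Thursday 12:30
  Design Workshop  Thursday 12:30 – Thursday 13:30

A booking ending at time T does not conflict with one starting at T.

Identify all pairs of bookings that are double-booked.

Sorted by start: Outreach Workshop, Planning Readout, Design Workshop, Release Check-in, Onboarding Workshop.
Planning Readout starts after Outreach Workshop ends — done with Outreach Workshop.
Design Workshop starts exactly when Planning Readout ends (back-to-back, no overlap) — done with Planning Readout.
Release Check-in starts after Design Workshop ends — done with Design Workshop.
Onboarding Workshop starts after Release Check-in ends.

no overlapping pairs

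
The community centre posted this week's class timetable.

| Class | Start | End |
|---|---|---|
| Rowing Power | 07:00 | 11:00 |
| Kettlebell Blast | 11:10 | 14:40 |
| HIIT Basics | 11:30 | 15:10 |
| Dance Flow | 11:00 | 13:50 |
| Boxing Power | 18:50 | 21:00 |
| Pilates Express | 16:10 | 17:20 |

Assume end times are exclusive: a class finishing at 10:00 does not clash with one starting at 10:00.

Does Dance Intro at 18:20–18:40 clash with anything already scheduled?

Rowing Power: ends 11:00 at or before Dance Intro starts 18:20 → clear.
Dance Flow: ends 13:50 at or before Dance Intro starts 18:20 → clear.
Kettlebell Blast: ends 14:40 at or before Dance Intro starts 18:20 → clear.
HIIT Basics: ends 15:10 at or before Dance Intro starts 18:20 → clear.
Pilates Express: ends 17:20 at or before Dance Intro starts 18:20 → clear.
Boxing Power: starts 18:50 at or after Dance Intro ends 18:40 → clear.

No — it doesn't clash with anything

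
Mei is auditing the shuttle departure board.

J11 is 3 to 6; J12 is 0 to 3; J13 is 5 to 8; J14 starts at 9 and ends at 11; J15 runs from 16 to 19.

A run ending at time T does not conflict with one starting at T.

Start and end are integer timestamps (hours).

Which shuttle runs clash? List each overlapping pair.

Check each pair: they overlap iff neither finishes before the other starts.
Sorted by start: J12, J11, J13, J14, J15.
J11 starts exactly when J12 ends (back-to-back, no overlap); J12 is clear from here.
J13 starts before J11 ends → J11 and J13 overlap.
J14 starts after J11 ends; J11 is clear from here.
J14 starts after J13 ends; J13 is clear from here.
J15 starts after J14 ends.

J11 & J13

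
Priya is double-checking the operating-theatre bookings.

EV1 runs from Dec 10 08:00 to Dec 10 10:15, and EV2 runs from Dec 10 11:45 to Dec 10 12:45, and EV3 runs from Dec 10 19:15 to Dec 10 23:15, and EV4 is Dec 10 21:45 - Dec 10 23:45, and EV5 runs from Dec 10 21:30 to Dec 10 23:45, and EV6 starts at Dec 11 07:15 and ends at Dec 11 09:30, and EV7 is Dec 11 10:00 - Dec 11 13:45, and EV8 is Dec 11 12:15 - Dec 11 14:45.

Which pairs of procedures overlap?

Sorted by start: EV1, EV2, EV3, EV5, EV4, EV6, EV7, EV8.
EV2 starts after EV1 ends — done with EV1.
EV3 starts after EV2 ends — done with EV2.
EV5 starts before EV3 ends → EV3 and EV5 overlap.
EV4 starts before EV3 ends → EV3 and EV4 overlap.
EV6 starts after EV3 ends — done with EV3.
EV4 starts before EV5 ends → EV5 and EV4 overlap.
EV6 starts after EV5 ends — done with EV5.
EV6 starts after EV4 ends — done with EV4.
EV7 starts after EV6 ends — done with EV6.
EV8 starts before EV7 ends → EV7 and EV8 overlap.

EV3 & EV4, EV3 & EV5, EV4 & EV5, EV7 & EV8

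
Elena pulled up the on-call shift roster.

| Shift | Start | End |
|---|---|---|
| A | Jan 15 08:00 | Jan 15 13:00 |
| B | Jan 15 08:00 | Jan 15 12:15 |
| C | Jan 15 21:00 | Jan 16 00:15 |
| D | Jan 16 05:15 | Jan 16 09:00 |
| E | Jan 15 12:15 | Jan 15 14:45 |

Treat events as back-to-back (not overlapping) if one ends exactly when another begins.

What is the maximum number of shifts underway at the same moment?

2

Sweep the timeline, counting +1 at each start and −1 at each end (ends before starts at a tie):
Jan 15 08:00 start A → 1
Jan 15 08:00 start B → 2
Jan 15 12:15 end B → 1
Jan 15 12:15 start E → 2
Jan 15 13:00 end A → 1
Jan 15 14:45 end E → 0
Jan 15 21:00 start C → 1
Jan 16 00:15 end C → 0
Jan 16 05:15 start D → 1
Jan 16 09:00 end D → 0
Peak is 2, at Jan 15 08:00 (A, B).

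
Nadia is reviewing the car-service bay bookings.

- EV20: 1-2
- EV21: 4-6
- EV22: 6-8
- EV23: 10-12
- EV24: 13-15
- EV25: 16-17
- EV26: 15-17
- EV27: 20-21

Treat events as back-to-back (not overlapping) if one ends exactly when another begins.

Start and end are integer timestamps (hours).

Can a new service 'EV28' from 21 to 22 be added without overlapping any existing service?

Yes — the slot is free

EV20: ends 2 at or before EV28 starts 21 → clear.
EV21: ends 6 at or before EV28 starts 21 → clear.
EV22: ends 8 at or before EV28 starts 21 → clear.
EV23: ends 12 at or before EV28 starts 21 → clear.
EV24: ends 15 at or before EV28 starts 21 → clear.
EV26: ends 17 at or before EV28 starts 21 → clear.
EV25: ends 17 at or before EV28 starts 21 → clear.
EV27: ends 21 at or before EV28 starts 21 → clear.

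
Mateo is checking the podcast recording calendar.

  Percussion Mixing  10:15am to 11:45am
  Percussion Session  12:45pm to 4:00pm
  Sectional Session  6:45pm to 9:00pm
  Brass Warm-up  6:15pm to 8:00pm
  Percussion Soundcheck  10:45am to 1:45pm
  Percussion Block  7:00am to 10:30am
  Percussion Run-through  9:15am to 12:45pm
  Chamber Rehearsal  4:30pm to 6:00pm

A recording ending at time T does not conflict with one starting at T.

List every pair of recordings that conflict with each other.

Sorted by start: Percussion Block, Percussion Run-through, Percussion Mixing, Percussion Soundcheck, Percussion Session, Chamber Rehearsal, Brass Warm-up, Sectional Session.
Percussion Run-through starts before Percussion Block ends → Percussion Block and Percussion Run-through overlap.
Percussion Mixing starts before Percussion Block ends → Percussion Block and Percussion Mixing overlap.
Percussion Soundcheck starts after Percussion Block ends; Percussion Block is clear from here.
Percussion Mixing starts before Percussion Run-through ends → Percussion Run-through and Percussion Mixing overlap.
Percussion Soundcheck starts before Percussion Run-through ends → Percussion Run-through and Percussion Soundcheck overlap.
Percussion Session starts exactly when Percussion Run-through ends (back-to-back, no overlap); Percussion Run-through is clear from here.
Percussion Soundcheck starts before Percussion Mixing ends → Percussion Mixing and Percussion Soundcheck overlap.
Percussion Session starts after Percussion Mixing ends; Percussion Mixing is clear from here.
Percussion Session starts before Percussion Soundcheck ends → Percussion Soundcheck and Percussion Session overlap.
Chamber Rehearsal starts after Percussion Soundcheck ends; Percussion Soundcheck is clear from here.
Chamber Rehearsal starts after Percussion Session ends; Percussion Session is clear from here.
Brass Warm-up starts after Chamber Rehearsal ends; Chamber Rehearsal is clear from here.
Sectional Session starts before Brass Warm-up ends → Brass Warm-up and Sectional Session overlap.

Brass Warm-up & Sectional Session, Percussion Block & Percussion Mixing, Percussion Block & Percussion Run-through, Percussion Mixing & Percussion Run-through, Percussion Mixing & Percussion Soundcheck, Percussion Run-through & Percussion Soundcheck, Percussion Session & Percussion Soundcheck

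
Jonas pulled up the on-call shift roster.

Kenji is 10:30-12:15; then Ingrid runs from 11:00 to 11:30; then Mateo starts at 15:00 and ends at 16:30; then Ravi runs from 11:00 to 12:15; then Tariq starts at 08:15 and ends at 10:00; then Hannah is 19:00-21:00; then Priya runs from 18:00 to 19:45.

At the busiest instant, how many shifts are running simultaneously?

Walk through starts and ends in time order (an end at T is processed before a start at T):
08:15 start Tariq → 1
10:00 end Tariq → 0
10:30 start Kenji → 1
11:00 start Ingrid → 2
11:00 start Ravi → 3
11:30 end Ingrid → 2
12:15 end Kenji → 1
12:15 end Ravi → 0
15:00 start Mateo → 1
16:30 end Mateo → 0
18:00 start Priya → 1
19:00 start Hannah → 2
19:45 end Priya → 1
21:00 end Hannah → 0
Peak is 3, at 11:00 (Ingrid, Kenji, Ravi).

3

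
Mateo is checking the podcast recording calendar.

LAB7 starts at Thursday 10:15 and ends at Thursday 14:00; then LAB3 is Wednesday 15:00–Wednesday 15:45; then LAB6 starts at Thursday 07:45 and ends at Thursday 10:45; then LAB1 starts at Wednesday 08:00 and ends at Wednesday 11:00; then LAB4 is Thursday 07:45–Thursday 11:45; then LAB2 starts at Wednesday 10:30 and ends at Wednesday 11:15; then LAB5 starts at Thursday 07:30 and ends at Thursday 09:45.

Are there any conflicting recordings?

Two intervals overlap when each starts before the other ends.
Sorted by start: LAB1, LAB2, LAB3, LAB5, LAB4, LAB6, LAB7.
LAB2 starts before LAB1 ends → LAB1 and LAB2 overlap.
That's a conflict, so the schedule is not conflict-free.

Yes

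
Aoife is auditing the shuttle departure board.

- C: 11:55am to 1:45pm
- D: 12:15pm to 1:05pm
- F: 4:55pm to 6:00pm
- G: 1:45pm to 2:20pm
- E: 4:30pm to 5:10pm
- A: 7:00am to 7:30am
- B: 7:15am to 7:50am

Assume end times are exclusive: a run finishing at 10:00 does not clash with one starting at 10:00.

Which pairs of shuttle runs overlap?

A & B, C & D, E & F

Check each pair: they overlap iff neither finishes before the other starts.
Sorted by start: A, B, C, D, G, E, F.
B starts before A ends → A and B overlap.
C starts after A ends, so nothing later overlaps A either.
C starts after B ends, so nothing later overlaps B either.
D starts before C ends → C and D overlap.
G starts exactly when C ends (back-to-back, no overlap), so nothing later overlaps C either.
G starts after D ends, so nothing later overlaps D either.
E starts after G ends, so nothing later overlaps G either.
F starts before E ends → E and F overlap.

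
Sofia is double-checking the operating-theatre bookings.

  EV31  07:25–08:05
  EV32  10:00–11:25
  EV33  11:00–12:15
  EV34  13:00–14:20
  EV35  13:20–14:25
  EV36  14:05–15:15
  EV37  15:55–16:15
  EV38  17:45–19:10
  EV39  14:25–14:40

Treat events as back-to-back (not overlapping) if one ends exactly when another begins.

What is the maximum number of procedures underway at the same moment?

3

Sweep the timeline, counting +1 at each start and −1 at each end (ends before starts at a tie):
07:25 start EV31 → 1
08:05 end EV31 → 0
10:00 start EV32 → 1
11:00 start EV33 → 2
11:25 end EV32 → 1
12:15 end EV33 → 0
13:00 start EV34 → 1
13:20 start EV35 → 2
14:05 start EV36 → 3
14:20 end EV34 → 2
14:25 end EV35 → 1
14:25 start EV39 → 2
14:40 end EV39 → 1
15:15 end EV36 → 0
15:55 start EV37 → 1
16:15 end EV37 → 0
17:45 start EV38 → 1
19:10 end EV38 → 0
Peak is 3, at 14:05 (EV34, EV35, EV36).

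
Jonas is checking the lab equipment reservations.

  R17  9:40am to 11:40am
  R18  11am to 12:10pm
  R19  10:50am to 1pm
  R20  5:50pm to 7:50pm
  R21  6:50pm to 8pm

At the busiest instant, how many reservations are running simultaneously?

Sort all start/end points and keep a running count:
9:40am start R17 → 1
10:50am start R19 → 2
11am start R18 → 3
11:40am end R17 → 2
12:10pm end R18 → 1
1pm end R19 → 0
5:50pm start R20 → 1
6:50pm start R21 → 2
7:50pm end R20 → 1
8pm end R21 → 0
Peak is 3, at 11am (R17, R18, R19).

3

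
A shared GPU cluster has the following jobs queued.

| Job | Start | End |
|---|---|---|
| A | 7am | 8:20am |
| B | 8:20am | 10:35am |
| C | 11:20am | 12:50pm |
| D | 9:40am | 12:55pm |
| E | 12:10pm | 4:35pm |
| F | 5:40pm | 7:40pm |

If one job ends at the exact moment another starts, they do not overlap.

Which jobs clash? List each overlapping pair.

B & D, C & D, C & E, D & E

Sorted by start: A, B, D, C, E, F.
B starts exactly when A ends (back-to-back, no overlap), so nothing later overlaps A either.
D starts before B ends → B and D overlap.
C starts after B ends, so nothing later overlaps B either.
C starts before D ends → D and C overlap.
E starts before D ends → D and E overlap.
F starts after D ends.
E starts before C ends → C and E overlap.
F starts after C ends.
F starts after E ends.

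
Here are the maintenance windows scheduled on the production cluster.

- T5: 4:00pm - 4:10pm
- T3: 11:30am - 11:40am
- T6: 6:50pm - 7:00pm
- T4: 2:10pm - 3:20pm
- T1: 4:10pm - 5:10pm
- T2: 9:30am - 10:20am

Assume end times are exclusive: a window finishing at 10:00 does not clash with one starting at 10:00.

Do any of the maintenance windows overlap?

No

Two intervals overlap when each starts before the other ends.
Sorted by start: T2, T3, T4, T5, T1, T6.
T3 starts after T2 ends, so T2 has no further overlaps.
T4 starts after T3 ends, so T3 has no further overlaps.
T5 starts after T4 ends, so T4 has no further overlaps.
T1 starts exactly when T5 ends (back-to-back, no overlap), so T5 has no further overlaps.
T6 starts after T1 ends.
Every pair is clear; the schedule has no overlaps.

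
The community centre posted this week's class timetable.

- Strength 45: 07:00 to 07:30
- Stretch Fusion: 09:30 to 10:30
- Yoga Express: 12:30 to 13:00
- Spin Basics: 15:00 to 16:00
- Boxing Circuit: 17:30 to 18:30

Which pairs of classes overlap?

Sorted by start: Strength 45, Stretch Fusion, Yoga Express, Spin Basics, Boxing Circuit.
Stretch Fusion starts after Strength 45 ends — done with Strength 45.
Yoga Express starts after Stretch Fusion ends — done with Stretch Fusion.
Spin Basics starts after Yoga Express ends — done with Yoga Express.
Boxing Circuit starts after Spin Basics ends.

none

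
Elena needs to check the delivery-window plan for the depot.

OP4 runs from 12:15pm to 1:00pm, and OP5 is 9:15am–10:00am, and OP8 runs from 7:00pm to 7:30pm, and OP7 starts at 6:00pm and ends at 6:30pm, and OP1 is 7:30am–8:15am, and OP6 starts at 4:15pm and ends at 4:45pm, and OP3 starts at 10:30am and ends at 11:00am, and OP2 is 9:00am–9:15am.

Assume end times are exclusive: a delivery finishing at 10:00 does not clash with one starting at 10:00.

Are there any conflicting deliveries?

Check each pair: they overlap iff neither finishes before the other starts.
Sorted by start: OP1, OP2, OP5, OP3, OP4, OP6, OP7, OP8.
OP2 starts after OP1 ends; OP1 is clear from here.
OP5 starts exactly when OP2 ends (back-to-back, no overlap); OP2 is clear from here.
OP3 starts after OP5 ends; OP5 is clear from here.
OP4 starts after OP3 ends; OP3 is clear from here.
OP6 starts after OP4 ends; OP4 is clear from here.
OP7 starts after OP6 ends; OP6 is clear from here.
OP8 starts after OP7 ends.
Every pair is clear; the schedule has no overlaps.

No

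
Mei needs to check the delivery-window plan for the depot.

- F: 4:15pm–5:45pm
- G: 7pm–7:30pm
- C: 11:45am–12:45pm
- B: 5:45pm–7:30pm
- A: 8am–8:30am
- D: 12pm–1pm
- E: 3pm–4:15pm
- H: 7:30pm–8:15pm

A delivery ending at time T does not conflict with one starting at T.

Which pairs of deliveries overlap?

Sorted by start: A, C, D, E, F, B, G, H.
C starts after A ends — done with A.
D starts before C ends → C and D overlap.
E starts after C ends — done with C.
E starts after D ends — done with D.
F starts exactly when E ends (back-to-back, no overlap) — done with E.
B starts exactly when F ends (back-to-back, no overlap) — done with F.
G starts before B ends → B and G overlap.
H starts exactly when B ends (back-to-back, no overlap).
H starts exactly when G ends (back-to-back, no overlap).

B & G, C & D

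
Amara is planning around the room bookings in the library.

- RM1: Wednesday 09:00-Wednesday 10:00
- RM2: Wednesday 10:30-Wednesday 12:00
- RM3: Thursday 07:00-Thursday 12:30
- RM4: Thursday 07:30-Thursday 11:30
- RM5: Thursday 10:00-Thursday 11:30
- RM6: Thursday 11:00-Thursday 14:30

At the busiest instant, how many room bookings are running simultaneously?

4

Sort all start/end points and keep a running count:
Wednesday 09:00 start RM1 → 1
Wednesday 10:00 end RM1 → 0
Wednesday 10:30 start RM2 → 1
Wednesday 12:00 end RM2 → 0
Thursday 07:00 start RM3 → 1
Thursday 07:30 start RM4 → 2
Thursday 10:00 start RM5 → 3
Thursday 11:00 start RM6 → 4
Thursday 11:30 end RM4 → 3
Thursday 11:30 end RM5 → 2
Thursday 12:30 end RM3 → 1
Thursday 14:30 end RM6 → 0
Peak is 4, at Thursday 11:00 (RM3, RM4, RM5, RM6).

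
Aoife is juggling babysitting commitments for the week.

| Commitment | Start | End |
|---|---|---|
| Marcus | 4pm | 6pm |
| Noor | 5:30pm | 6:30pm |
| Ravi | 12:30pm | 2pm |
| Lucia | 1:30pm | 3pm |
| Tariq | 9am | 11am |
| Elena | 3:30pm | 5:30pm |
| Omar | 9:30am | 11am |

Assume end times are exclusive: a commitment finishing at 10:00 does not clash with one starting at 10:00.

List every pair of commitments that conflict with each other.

Elena & Marcus, Lucia & Ravi, Marcus & Noor, Omar & Tariq

Sorted by start: Tariq, Omar, Ravi, Lucia, Elena, Marcus, Noor.
Omar starts before Tariq ends → Tariq and Omar overlap.
Ravi starts after Tariq ends, so Tariq has no further overlaps.
Ravi starts after Omar ends, so Omar has no further overlaps.
Lucia starts before Ravi ends → Ravi and Lucia overlap.
Elena starts after Ravi ends, so Ravi has no further overlaps.
Elena starts after Lucia ends, so Lucia has no further overlaps.
Marcus starts before Elena ends → Elena and Marcus overlap.
Noor starts exactly when Elena ends (back-to-back, no overlap).
Noor starts before Marcus ends → Marcus and Noor overlap.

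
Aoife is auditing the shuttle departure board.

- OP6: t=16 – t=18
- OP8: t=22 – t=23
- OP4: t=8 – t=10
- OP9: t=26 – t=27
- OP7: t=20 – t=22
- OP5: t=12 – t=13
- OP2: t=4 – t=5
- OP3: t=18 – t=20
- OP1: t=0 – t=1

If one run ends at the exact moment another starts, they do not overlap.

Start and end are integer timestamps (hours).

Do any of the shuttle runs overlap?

No

Sorted by start: OP1, OP2, OP4, OP5, OP6, OP3, OP7, OP8, OP9.
OP2 starts after OP1 ends; OP1 is clear from here.
OP4 starts after OP2 ends; OP2 is clear from here.
OP5 starts after OP4 ends; OP4 is clear from here.
OP6 starts after OP5 ends; OP5 is clear from here.
OP3 starts exactly when OP6 ends (back-to-back, no overlap); OP6 is clear from here.
OP7 starts exactly when OP3 ends (back-to-back, no overlap); OP3 is clear from here.
OP8 starts exactly when OP7 ends (back-to-back, no overlap); OP7 is clear from here.
OP9 starts after OP8 ends.
Every pair is clear; the schedule has no overlaps.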